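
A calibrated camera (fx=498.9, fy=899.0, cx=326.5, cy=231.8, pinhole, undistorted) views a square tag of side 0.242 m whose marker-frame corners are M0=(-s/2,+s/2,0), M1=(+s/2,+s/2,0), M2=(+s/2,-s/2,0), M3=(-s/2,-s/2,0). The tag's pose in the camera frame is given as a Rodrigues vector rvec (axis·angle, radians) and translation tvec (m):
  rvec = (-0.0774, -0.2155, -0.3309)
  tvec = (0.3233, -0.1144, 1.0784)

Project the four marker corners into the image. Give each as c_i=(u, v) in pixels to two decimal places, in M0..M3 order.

c0=(446.42, 264.16) c1=(541.83, 200.54) c2=(504.02, 16.01) c3=(407.57, 69.65)

Intrinsics K: fx=498.9, fy=899.0, cx=326.5, cy=231.8
Marker side s = 0.242 m; corners in marker frame (Z=0):
  M0 = (-0.1210, +0.1210, 0)
  M1 = (+0.1210, +0.1210, 0)
  M2 = (+0.1210, -0.1210, 0)
  M3 = (-0.1210, -0.1210, 0)
rvec = (-0.0774, -0.2155, -0.3309), |rvec| = θ = 0.40240 rad = 23.056°
Rodrigues: sinθ=0.39163, 1−cosθ=0.07988; R = I + sinθ·[k]× + (1−cosθ)·[k]×²:
    [+0.92308 +0.33027 -0.19710]
    [-0.31381 +0.94303 +0.11050]
    [+0.22237 -0.04015 +0.97414]
t = (0.3233, -0.1144, 1.0784) m
M0: Pc = R·M0+t = (+0.25157, +0.03768, +1.04664); u = 498.9·(+0.25157)/1.04664 + 326.5 = 446.4160, v = 899.0·(+0.03768)/1.04664 + 231.8 = 264.1636
M1: Pc = R·M1+t = (+0.47496, -0.03826, +1.10045); u = 498.9·(+0.47496)/1.10045 + 326.5 = 541.8261, v = 899.0·(-0.03826)/1.10045 + 231.8 = 200.5401
M2: Pc = R·M2+t = (+0.39503, -0.26648, +1.11016); u = 498.9·(+0.39503)/1.11016 + 326.5 = 504.0236, v = 899.0·(-0.26648)/1.11016 + 231.8 = 16.0085
M3: Pc = R·M3+t = (+0.17164, -0.19054, +1.05635); u = 498.9·(+0.17164)/1.05635 + 326.5 = 407.5654, v = 899.0·(-0.19054)/1.05635 + 231.8 = 69.6464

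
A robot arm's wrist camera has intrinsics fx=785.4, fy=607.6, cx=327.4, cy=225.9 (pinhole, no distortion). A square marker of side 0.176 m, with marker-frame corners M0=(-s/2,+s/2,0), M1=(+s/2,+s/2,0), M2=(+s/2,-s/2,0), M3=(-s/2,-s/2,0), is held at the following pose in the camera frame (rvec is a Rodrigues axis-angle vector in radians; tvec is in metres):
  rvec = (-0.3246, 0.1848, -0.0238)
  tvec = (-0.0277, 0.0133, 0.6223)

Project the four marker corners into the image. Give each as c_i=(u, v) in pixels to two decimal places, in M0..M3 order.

Intrinsics K: fx=785.4, fy=607.6, cx=327.4, cy=225.9
Marker side s = 0.176 m; corners in marker frame (Z=0):
  M0 = (-0.0880, +0.0880, 0)
  M1 = (+0.0880, +0.0880, 0)
  M2 = (+0.0880, -0.0880, 0)
  M3 = (-0.0880, -0.0880, 0)
rvec = (-0.3246, 0.1848, -0.0238), |rvec| = θ = 0.37428 rad = 21.444°
Rodrigues: sinθ=0.36560, 1−cosθ=0.06923; R = I + sinθ·[k]× + (1−cosθ)·[k]×²:
    [+0.98284 -0.00640 +0.18433]
    [-0.05289 +0.94765 +0.31490]
    [-0.17670 -0.31925 +0.93105]
t = (-0.0277, 0.0133, 0.6223) m
M0: Pc = R·M0+t = (-0.11475, +0.10135, +0.60976); u = 785.4·(-0.11475)/0.60976 + 327.4 = 179.5915, v = 607.6·(+0.10135)/0.60976 + 225.9 = 326.8895
M1: Pc = R·M1+t = (+0.05823, +0.09204, +0.57866); u = 785.4·(+0.05823)/0.57866 + 327.4 = 406.4308, v = 607.6·(+0.09204)/0.57866 + 225.9 = 322.5422
M2: Pc = R·M2+t = (+0.05935, -0.07475, +0.63484); u = 785.4·(+0.05935)/0.63484 + 327.4 = 400.8288, v = 607.6·(-0.07475)/0.63484 + 225.9 = 154.3601
M3: Pc = R·M3+t = (-0.11363, -0.06544, +0.66594); u = 785.4·(-0.11363)/0.66594 + 327.4 = 193.3903, v = 607.6·(-0.06544)/0.66594 + 225.9 = 166.1945

c0=(179.59, 326.89) c1=(406.43, 322.54) c2=(400.83, 154.36) c3=(193.39, 166.19)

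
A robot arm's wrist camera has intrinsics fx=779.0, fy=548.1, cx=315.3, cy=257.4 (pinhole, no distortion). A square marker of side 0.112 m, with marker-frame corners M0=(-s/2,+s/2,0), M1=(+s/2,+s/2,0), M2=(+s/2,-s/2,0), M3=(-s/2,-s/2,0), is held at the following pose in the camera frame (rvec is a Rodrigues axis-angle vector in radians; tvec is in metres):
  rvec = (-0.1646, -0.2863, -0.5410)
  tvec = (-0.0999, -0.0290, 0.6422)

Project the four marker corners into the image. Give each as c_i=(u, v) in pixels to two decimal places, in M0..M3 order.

c0=(169.43, 297.49) c1=(286.22, 250.13) c2=(217.19, 172.07) c3=(98.22, 214.45)

Intrinsics K: fx=779.0, fy=548.1, cx=315.3, cy=257.4
Marker side s = 0.112 m; corners in marker frame (Z=0):
  M0 = (-0.0560, +0.0560, 0)
  M1 = (+0.0560, +0.0560, 0)
  M2 = (+0.0560, -0.0560, 0)
  M3 = (-0.0560, -0.0560, 0)
rvec = (-0.1646, -0.2863, -0.5410), |rvec| = θ = 0.63383 rad = 36.316°
Rodrigues: sinθ=0.59224, 1−cosθ=0.19424; R = I + sinθ·[k]× + (1−cosθ)·[k]×²:
    [+0.81886 +0.52828 -0.22446]
    [-0.48271 +0.84539 +0.22868]
    [+0.31057 -0.07891 +0.94727]
t = (-0.0999, -0.0290, 0.6422) m
M0: Pc = R·M0+t = (-0.11617, +0.04537, +0.62039); u = 779.0·(-0.11617)/0.62039 + 315.3 = 169.4263, v = 548.1·(+0.04537)/0.62039 + 257.4 = 297.4869
M1: Pc = R·M1+t = (-0.02446, -0.00869, +0.65517); u = 779.0·(-0.02446)/0.65517 + 315.3 = 286.2172, v = 548.1·(-0.00869)/0.65517 + 257.4 = 250.1303
M2: Pc = R·M2+t = (-0.08363, -0.10337, +0.66401); u = 779.0·(-0.08363)/0.66401 + 315.3 = 217.1905, v = 548.1·(-0.10337)/0.66401 + 257.4 = 172.0711
M3: Pc = R·M3+t = (-0.17534, -0.04931, +0.62923); u = 779.0·(-0.17534)/0.62923 + 315.3 = 98.2244, v = 548.1·(-0.04931)/0.62923 + 257.4 = 214.4475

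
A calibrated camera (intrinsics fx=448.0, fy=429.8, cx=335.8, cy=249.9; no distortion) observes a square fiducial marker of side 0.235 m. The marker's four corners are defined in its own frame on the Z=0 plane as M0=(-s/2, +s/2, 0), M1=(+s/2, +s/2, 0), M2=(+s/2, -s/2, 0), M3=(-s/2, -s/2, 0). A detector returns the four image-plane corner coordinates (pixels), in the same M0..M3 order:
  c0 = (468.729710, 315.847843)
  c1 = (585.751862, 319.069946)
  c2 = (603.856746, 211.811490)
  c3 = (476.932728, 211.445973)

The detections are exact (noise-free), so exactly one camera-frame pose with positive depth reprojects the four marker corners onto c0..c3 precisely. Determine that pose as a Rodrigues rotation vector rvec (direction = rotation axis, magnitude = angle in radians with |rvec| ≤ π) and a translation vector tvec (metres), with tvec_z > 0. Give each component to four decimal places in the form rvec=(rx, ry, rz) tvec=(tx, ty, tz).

Intrinsics K: fx=448.0, fy=429.8, cx=335.8, cy=249.9
Marker side s = 0.235 m; corners in marker frame (Z=0):
  M0 = (-0.1175, +0.1175, 0)
  M1 = (+0.1175, +0.1175, 0)
  M2 = (+0.1175, -0.1175, 0)
  M3 = (-0.1175, -0.1175, 0)
Detected image corners:
  c0 = (468.729710, 315.847843) px
  c1 = (585.751862, 319.069946) px
  c2 = (603.856746, 211.811490) px
  c3 = (476.932728, 211.445973) px
Planar DLT: solve 8×8 A·h = b for H (H[2,2]=1):
  H  [+453.88884 +121.79461 +532.69738]
  H  [-24.00565 +538.20408 +266.59816]
  H  [-0.12050 +0.33246 +1.00000]
B = K⁻¹H; ‖b₁‖=1.110113, ‖b₂‖=1.110113; λ = 2/(‖b₁‖+‖b₂‖) = 0.900809, sign → tz>0 ⇒ λ=+0.900809
r₁ = λ·B[:,0] = (+0.99401,+0.01280,-0.10854); r₂ = λ·B[:,1] = (+0.02042,+0.95388,+0.29948)
r₃ = r₁×r₂ = (+0.10737,-0.29990,+0.94791); SVD([r₁ r₂ r₃]) → R = UVᵀ:
  R  [+0.99401 +0.02042 +0.10737]
  R  [+0.01280 +0.95388 -0.29990]
  R  [-0.10854 +0.29948 +0.94791]
t = (+0.39591, +0.03500, +0.90081) m
tr R = 2.895802; θ = arccos((tr R − 1)/2) = 0.324215 rad = 18.576°
axis k = ((R−Rᵀ)₃₂, (R−Rᵀ)₁₃, (R−Rᵀ)₂₁) / (2 sinθ) = (+0.940752, +0.338885, -0.011965)
rvec = θ·k = (+0.305006, +0.109872, -0.003879)

rvec=(0.3050, 0.1099, -0.0039) tvec=(0.3959, 0.0350, 0.9008)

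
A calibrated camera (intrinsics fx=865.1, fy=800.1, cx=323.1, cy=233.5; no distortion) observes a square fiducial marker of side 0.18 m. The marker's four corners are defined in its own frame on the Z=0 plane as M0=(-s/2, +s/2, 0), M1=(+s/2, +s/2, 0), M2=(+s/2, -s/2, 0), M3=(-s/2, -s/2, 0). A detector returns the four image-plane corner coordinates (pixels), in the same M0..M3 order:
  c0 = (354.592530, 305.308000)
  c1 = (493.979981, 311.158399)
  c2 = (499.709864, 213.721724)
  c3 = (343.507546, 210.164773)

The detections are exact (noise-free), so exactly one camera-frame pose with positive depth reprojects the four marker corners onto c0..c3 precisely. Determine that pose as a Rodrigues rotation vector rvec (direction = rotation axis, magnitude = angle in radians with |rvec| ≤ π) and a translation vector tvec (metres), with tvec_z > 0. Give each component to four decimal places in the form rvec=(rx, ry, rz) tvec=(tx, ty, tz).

Intrinsics K: fx=865.1, fy=800.1, cx=323.1, cy=233.5
Marker side s = 0.18 m; corners in marker frame (Z=0):
  M0 = (-0.0900, +0.0900, 0)
  M1 = (+0.0900, +0.0900, 0)
  M2 = (+0.0900, -0.0900, 0)
  M3 = (-0.0900, -0.0900, 0)
Detected image corners:
  c0 = (354.592530, 305.308000) px
  c1 = (493.979981, 311.158399) px
  c2 = (499.709864, 213.721724) px
  c3 = (343.507546, 210.164773) px
Planar DLT: solve 8×8 A·h = b for H (H[2,2]=1):
  H  [+749.32757 +284.14370 +421.93764]
  H  [-15.98806 +700.01276 +262.80524]
  H  [-0.16334 +0.63502 +1.00000]
B = K⁻¹H; ‖b₁‖=0.941866, ‖b₂‖=0.941866; λ = 2/(‖b₁‖+‖b₂‖) = 1.061722, sign → tz>0 ⇒ λ=+1.061722
r₁ = λ·B[:,0] = (+0.98441,+0.02940,-0.17343); r₂ = λ·B[:,1] = (+0.09692,+0.73214,+0.67422)
r₃ = r₁×r₂ = (+0.14679,-0.68051,+0.71788); SVD([r₁ r₂ r₃]) → R = UVᵀ:
  R  [+0.98441 +0.09692 +0.14679]
  R  [+0.02940 +0.73214 -0.68051]
  R  [-0.17343 +0.67422 +0.71788]
t = (+0.12130, +0.03889, +1.06172) m
tr R = 2.434433; θ = arccos((tr R − 1)/2) = 0.770996 rad = 44.175°
axis k = ((R−Rᵀ)₃₂, (R−Rᵀ)₁₃, (R−Rᵀ)₂₁) / (2 sinθ) = (+0.972041, +0.229760, -0.048446)
rvec = θ·k = (+0.749440, +0.177144, -0.037352)

rvec=(0.7494, 0.1771, -0.0374) tvec=(0.1213, 0.0389, 1.0617)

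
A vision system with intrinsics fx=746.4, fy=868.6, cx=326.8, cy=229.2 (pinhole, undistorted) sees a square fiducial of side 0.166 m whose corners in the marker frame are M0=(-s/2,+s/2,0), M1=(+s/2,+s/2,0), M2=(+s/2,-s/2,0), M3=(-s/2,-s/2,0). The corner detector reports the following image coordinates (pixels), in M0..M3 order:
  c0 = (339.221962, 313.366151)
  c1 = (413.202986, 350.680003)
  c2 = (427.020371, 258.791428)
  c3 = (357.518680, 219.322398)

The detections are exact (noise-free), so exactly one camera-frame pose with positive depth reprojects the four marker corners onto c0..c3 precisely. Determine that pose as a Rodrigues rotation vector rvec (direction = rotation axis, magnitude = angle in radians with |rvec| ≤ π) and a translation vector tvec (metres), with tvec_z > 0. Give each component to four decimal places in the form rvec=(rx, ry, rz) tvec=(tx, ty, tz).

rvec=(-0.3966, -0.4790, 0.3323) tvec=(0.1094, 0.0893, 1.3965)

Intrinsics K: fx=746.4, fy=868.6, cx=326.8, cy=229.2
Marker side s = 0.166 m; corners in marker frame (Z=0):
  M0 = (-0.0830, +0.0830, 0)
  M1 = (+0.0830, +0.0830, 0)
  M2 = (+0.0830, -0.0830, 0)
  M3 = (-0.0830, -0.0830, 0)
Detected image corners:
  c0 = (339.221962, 313.366151) px
  c1 = (413.202986, 350.680003) px
  c2 = (427.020371, 258.791428) px
  c3 = (357.518680, 219.322398) px
Planar DLT: solve 8×8 A·h = b for H (H[2,2]=1):
  H  [+535.57671 -217.72871 +385.25529]
  H  [+308.54581 +469.74892 +284.75224]
  H  [+0.27002 -0.31569 +1.00000]
B = K⁻¹H; ‖b₁‖=0.716057, ‖b₂‖=0.716057; λ = 2/(‖b₁‖+‖b₂‖) = 1.396537, sign → tz>0 ⇒ λ=+1.396537
r₁ = λ·B[:,0] = (+0.83697,+0.39658,+0.37710); r₂ = λ·B[:,1] = (-0.21435,+0.87160,-0.44088)
r₃ = r₁×r₂ = (-0.50352,+0.28817,+0.81451); SVD([r₁ r₂ r₃]) → R = UVᵀ:
  R  [+0.83697 -0.21435 -0.50352]
  R  [+0.39658 +0.87160 +0.28817]
  R  [+0.37710 -0.44088 +0.81451]
t = (+0.10937, +0.08932, +1.39654) m
tr R = 2.523084; θ = arccos((tr R − 1)/2) = 0.705107 rad = 40.400°
axis k = ((R−Rᵀ)₃₂, (R−Rᵀ)₁₃, (R−Rᵀ)₂₁) / (2 sinθ) = (-0.562438, -0.679363, +0.471306)
rvec = θ·k = (-0.396579, -0.479024, +0.332321)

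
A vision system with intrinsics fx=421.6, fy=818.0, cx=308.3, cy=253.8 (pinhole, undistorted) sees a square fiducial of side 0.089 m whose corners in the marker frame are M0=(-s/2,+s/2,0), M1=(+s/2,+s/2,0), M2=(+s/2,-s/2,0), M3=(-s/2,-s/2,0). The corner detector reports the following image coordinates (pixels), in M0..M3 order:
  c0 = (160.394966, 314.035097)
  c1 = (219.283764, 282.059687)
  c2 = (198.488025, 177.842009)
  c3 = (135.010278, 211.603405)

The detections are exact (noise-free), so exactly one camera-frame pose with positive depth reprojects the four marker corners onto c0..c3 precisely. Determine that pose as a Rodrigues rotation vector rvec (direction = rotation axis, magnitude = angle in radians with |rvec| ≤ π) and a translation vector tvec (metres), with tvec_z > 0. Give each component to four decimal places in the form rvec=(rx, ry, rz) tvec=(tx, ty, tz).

rvec=(0.5030, -0.1084, -0.2577) tvec=(-0.1838, -0.0041, 0.5983)

Intrinsics K: fx=421.6, fy=818.0, cx=308.3, cy=253.8
Marker side s = 0.089 m; corners in marker frame (Z=0):
  M0 = (-0.0445, +0.0445, 0)
  M1 = (+0.0445, +0.0445, 0)
  M2 = (+0.0445, -0.0445, 0)
  M3 = (-0.0445, -0.0445, 0)
Detected image corners:
  c0 = (160.394966, 314.035097) px
  c1 = (219.283764, 282.059687) px
  c2 = (198.488025, 177.842009) px
  c3 = (135.010278, 211.603405) px
Planar DLT: solve 8×8 A·h = b for H (H[2,2]=1):
  H  [+698.27233 +405.18214 +178.80421]
  H  [-352.69421 +1362.48592 +248.21703]
  H  [+0.06595 +0.81785 +1.00000]
B = K⁻¹H; ‖b₁‖=1.671538, ‖b₂‖=1.671538; λ = 2/(‖b₁‖+‖b₂‖) = 0.598251, sign → tz>0 ⇒ λ=+0.598251
r₁ = λ·B[:,0] = (+0.96200,-0.27019,+0.03945); r₂ = λ·B[:,1] = (+0.21716,+0.84466,+0.48928)
r₃ = r₁×r₂ = (-0.16552,-0.46212,+0.87124); SVD([r₁ r₂ r₃]) → R = UVᵀ:
  R  [+0.96200 +0.21716 -0.16552]
  R  [-0.27019 +0.84466 -0.46212]
  R  [+0.03945 +0.48928 +0.87124]
t = (-0.18375, -0.00408, +0.59825) m
tr R = 2.677893; θ = arccos((tr R − 1)/2) = 0.575452 rad = 32.971°
axis k = ((R−Rᵀ)₃₂, (R−Rᵀ)₁₃, (R−Rᵀ)₂₁) / (2 sinθ) = (+0.874099, -0.188321, -0.447757)
rvec = θ·k = (+0.503002, -0.108370, -0.257663)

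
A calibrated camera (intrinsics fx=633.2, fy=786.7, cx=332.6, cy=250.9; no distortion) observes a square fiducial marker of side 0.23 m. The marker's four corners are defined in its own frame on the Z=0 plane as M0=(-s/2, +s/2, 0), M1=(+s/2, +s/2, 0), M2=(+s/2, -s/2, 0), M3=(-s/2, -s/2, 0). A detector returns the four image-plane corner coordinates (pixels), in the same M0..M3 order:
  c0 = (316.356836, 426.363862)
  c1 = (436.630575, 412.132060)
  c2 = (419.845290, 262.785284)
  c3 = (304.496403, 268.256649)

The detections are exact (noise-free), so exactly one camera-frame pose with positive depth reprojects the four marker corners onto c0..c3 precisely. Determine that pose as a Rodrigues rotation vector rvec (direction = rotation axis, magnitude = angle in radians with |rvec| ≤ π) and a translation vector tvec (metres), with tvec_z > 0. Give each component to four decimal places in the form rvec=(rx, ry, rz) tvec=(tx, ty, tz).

Intrinsics K: fx=633.2, fy=786.7, cx=332.6, cy=250.9
Marker side s = 0.23 m; corners in marker frame (Z=0):
  M0 = (-0.1150, +0.1150, 0)
  M1 = (+0.1150, +0.1150, 0)
  M2 = (+0.1150, -0.1150, 0)
  M3 = (-0.1150, -0.1150, 0)
Detected image corners:
  c0 = (316.356836, 426.363862) px
  c1 = (436.630575, 412.132060) px
  c2 = (419.845290, 262.785284) px
  c3 = (304.496403, 268.256649) px
Planar DLT: solve 8×8 A·h = b for H (H[2,2]=1):
  H  [+598.49752 -15.08522 +370.74629]
  H  [+37.84695 +595.88351 +340.39340]
  H  [+0.23430 -0.21024 +1.00000]
B = K⁻¹H; ‖b₁‖=0.855275, ‖b₂‖=0.855275; λ = 2/(‖b₁‖+‖b₂‖) = 1.169215, sign → tz>0 ⇒ λ=+1.169215
r₁ = λ·B[:,0] = (+0.96124,-0.03112,+0.27394); r₂ = λ·B[:,1] = (+0.10126,+0.96401,-0.24581)
r₃ = r₁×r₂ = (-0.25644,+0.26402,+0.92980); SVD([r₁ r₂ r₃]) → R = UVᵀ:
  R  [+0.96124 +0.10126 -0.25644]
  R  [-0.03112 +0.96401 +0.26402]
  R  [+0.27394 -0.24581 +0.92980]
t = (+0.07044, +0.13301, +1.16921) m
tr R = 2.855059; θ = arccos((tr R − 1)/2) = 0.383049 rad = 21.947°
axis k = ((R−Rᵀ)₃₂, (R−Rᵀ)₁₃, (R−Rᵀ)₂₁) / (2 sinθ) = (-0.682053, -0.709535, -0.177097)
rvec = θ·k = (-0.261260, -0.271787, -0.067837)

rvec=(-0.2613, -0.2718, -0.0678) tvec=(0.0704, 0.1330, 1.1692)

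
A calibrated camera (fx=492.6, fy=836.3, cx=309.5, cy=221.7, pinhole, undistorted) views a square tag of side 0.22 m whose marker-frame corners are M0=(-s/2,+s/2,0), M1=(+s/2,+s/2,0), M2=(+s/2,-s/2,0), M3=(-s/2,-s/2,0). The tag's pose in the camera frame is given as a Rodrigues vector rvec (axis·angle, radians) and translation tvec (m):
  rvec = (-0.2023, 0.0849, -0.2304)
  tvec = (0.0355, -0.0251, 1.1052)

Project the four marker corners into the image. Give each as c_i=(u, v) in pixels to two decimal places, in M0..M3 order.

c0=(288.13, 302.83) c1=(385.61, 263.62) c2=(361.43, 105.50) c3=(268.18, 144.97)

Intrinsics K: fx=492.6, fy=836.3, cx=309.5, cy=221.7
Marker side s = 0.22 m; corners in marker frame (Z=0):
  M0 = (-0.1100, +0.1100, 0)
  M1 = (+0.1100, +0.1100, 0)
  M2 = (+0.1100, -0.1100, 0)
  M3 = (-0.1100, -0.1100, 0)
rvec = (-0.2023, 0.0849, -0.2304), |rvec| = θ = 0.31815 rad = 18.228°
Rodrigues: sinθ=0.31281, 1−cosθ=0.05018; R = I + sinθ·[k]× + (1−cosθ)·[k]×²:
    [+0.97011 +0.21802 +0.10658]
    [-0.23505 +0.95339 +0.18921]
    [-0.06037 -0.20860 +0.97614]
t = (0.0355, -0.0251, 1.1052) m
M0: Pc = R·M0+t = (-0.04723, +0.10563, +1.08889); u = 492.6·(-0.04723)/1.08889 + 309.5 = 288.1339, v = 836.3·(+0.10563)/1.08889 + 221.7 = 302.8254
M1: Pc = R·M1+t = (+0.16619, +0.05392, +1.07561); u = 492.6·(+0.16619)/1.07561 + 309.5 = 385.6119, v = 836.3·(+0.05392)/1.07561 + 221.7 = 263.6215
M2: Pc = R·M2+t = (+0.11823, -0.15583, +1.12151); u = 492.6·(+0.11823)/1.12151 + 309.5 = 361.4302, v = 836.3·(-0.15583)/1.12151 + 221.7 = 105.4998
M3: Pc = R·M3+t = (-0.09519, -0.10412, +1.13479); u = 492.6·(-0.09519)/1.13479 + 309.5 = 268.1773, v = 836.3·(-0.10412)/1.13479 + 221.7 = 144.9688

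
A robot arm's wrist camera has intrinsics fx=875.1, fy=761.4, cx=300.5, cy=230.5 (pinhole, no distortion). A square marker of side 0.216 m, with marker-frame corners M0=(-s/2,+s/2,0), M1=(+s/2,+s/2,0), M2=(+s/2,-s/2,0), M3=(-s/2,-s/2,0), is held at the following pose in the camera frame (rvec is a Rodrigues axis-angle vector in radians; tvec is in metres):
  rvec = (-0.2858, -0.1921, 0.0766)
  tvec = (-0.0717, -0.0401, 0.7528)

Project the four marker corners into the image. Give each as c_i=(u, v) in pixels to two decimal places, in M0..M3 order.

Intrinsics K: fx=875.1, fy=761.4, cx=300.5, cy=230.5
Marker side s = 0.216 m; corners in marker frame (Z=0):
  M0 = (-0.1080, +0.1080, 0)
  M1 = (+0.1080, +0.1080, 0)
  M2 = (+0.1080, -0.1080, 0)
  M3 = (-0.1080, -0.1080, 0)
rvec = (-0.2858, -0.1921, 0.0766), |rvec| = θ = 0.35278 rad = 20.213°
Rodrigues: sinθ=0.34551, 1−cosθ=0.06158; R = I + sinθ·[k]× + (1−cosθ)·[k]×²:
    [+0.97884 -0.04785 -0.19897]
    [+0.10219 +0.95668 +0.27263]
    [+0.17731 -0.28719 +0.94132]
t = (-0.0717, -0.0401, 0.7528) m
M0: Pc = R·M0+t = (-0.18258, +0.05218, +0.70263); u = 875.1·(-0.18258)/0.70263 + 300.5 = 73.1016, v = 761.4·(+0.05218)/0.70263 + 230.5 = 287.0493
M1: Pc = R·M1+t = (+0.02885, +0.07426, +0.74093); u = 875.1·(+0.02885)/0.74093 + 300.5 = 334.5695, v = 761.4·(+0.07426)/0.74093 + 230.5 = 306.8088
M2: Pc = R·M2+t = (+0.03918, -0.13238, +0.80297); u = 875.1·(+0.03918)/0.80297 + 300.5 = 343.2024, v = 761.4·(-0.13238)/0.80297 + 230.5 = 104.9681
M3: Pc = R·M3+t = (-0.17225, -0.15446, +0.76467); u = 875.1·(-0.17225)/0.76467 + 300.5 = 103.3783, v = 761.4·(-0.15446)/0.76467 + 230.5 = 76.7024

c0=(73.10, 287.05) c1=(334.57, 306.81) c2=(343.20, 104.97) c3=(103.38, 76.70)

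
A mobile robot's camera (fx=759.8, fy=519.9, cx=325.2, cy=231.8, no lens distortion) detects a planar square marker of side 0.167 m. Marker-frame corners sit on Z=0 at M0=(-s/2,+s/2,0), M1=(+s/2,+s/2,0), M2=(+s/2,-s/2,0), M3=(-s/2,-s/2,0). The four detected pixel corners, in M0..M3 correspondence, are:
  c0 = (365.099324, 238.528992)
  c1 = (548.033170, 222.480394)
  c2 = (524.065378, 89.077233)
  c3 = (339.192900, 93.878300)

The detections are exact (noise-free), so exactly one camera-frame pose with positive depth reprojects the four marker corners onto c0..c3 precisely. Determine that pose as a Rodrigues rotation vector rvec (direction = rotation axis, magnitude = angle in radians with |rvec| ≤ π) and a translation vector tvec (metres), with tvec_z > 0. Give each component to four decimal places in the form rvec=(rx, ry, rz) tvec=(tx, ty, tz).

Intrinsics K: fx=759.8, fy=519.9, cx=325.2, cy=231.8
Marker side s = 0.167 m; corners in marker frame (Z=0):
  M0 = (-0.0835, +0.0835, 0)
  M1 = (+0.0835, +0.0835, 0)
  M2 = (+0.0835, -0.0835, 0)
  M3 = (-0.0835, -0.0835, 0)
Detected image corners:
  c0 = (365.099324, 238.528992) px
  c1 = (548.033170, 222.480394) px
  c2 = (524.065378, 89.077233) px
  c3 = (339.192900, 93.878300) px
Planar DLT: solve 8×8 A·h = b for H (H[2,2]=1):
  H  [+1316.27274 +147.96095 +447.81311]
  H  [+15.54324 +830.72586 +160.76572]
  H  [+0.48425 -0.00254 +1.00000]
B = K⁻¹H; ‖b₁‖=1.610938, ‖b₂‖=1.610938; λ = 2/(‖b₁‖+‖b₂‖) = 0.620756, sign → tz>0 ⇒ λ=+0.620756
r₁ = λ·B[:,0] = (+0.94673,-0.11547,+0.30060); r₂ = λ·B[:,1] = (+0.12156,+0.99258,-0.00158)
r₃ = r₁×r₂ = (-0.29819,+0.03803,+0.95375); SVD([r₁ r₂ r₃]) → R = UVᵀ:
  R  [+0.94673 +0.12156 -0.29819]
  R  [-0.11547 +0.99258 +0.03803]
  R  [+0.30060 -0.00158 +0.95375]
t = (+0.10017, -0.08481, +0.62076) m
tr R = 2.893066; θ = arccos((tr R − 1)/2) = 0.328483 rad = 18.821°
axis k = ((R−Rᵀ)₃₂, (R−Rᵀ)₁₃, (R−Rᵀ)₂₁) / (2 sinθ) = (-0.061392, -0.928051, -0.367359)
rvec = θ·k = (-0.020166, -0.304849, -0.120671)

rvec=(-0.0202, -0.3048, -0.1207) tvec=(0.1002, -0.0848, 0.6208)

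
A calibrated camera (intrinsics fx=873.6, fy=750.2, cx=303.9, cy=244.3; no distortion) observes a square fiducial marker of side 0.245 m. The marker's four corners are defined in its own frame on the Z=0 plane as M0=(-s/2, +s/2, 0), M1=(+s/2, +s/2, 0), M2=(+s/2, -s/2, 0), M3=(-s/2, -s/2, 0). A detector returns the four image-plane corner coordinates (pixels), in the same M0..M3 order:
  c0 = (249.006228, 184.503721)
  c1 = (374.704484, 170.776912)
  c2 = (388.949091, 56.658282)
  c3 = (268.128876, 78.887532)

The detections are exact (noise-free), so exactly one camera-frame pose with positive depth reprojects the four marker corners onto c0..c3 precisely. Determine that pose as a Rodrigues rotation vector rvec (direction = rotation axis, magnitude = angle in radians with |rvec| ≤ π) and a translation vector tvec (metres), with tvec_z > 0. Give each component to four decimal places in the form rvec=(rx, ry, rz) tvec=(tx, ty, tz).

Intrinsics K: fx=873.6, fy=750.2, cx=303.9, cy=244.3
Marker side s = 0.245 m; corners in marker frame (Z=0):
  M0 = (-0.1225, +0.1225, 0)
  M1 = (+0.1225, +0.1225, 0)
  M2 = (+0.1225, -0.1225, 0)
  M3 = (-0.1225, -0.1225, 0)
Detected image corners:
  c0 = (249.006228, 184.503721) px
  c1 = (374.704484, 170.776912) px
  c2 = (388.949091, 56.658282) px
  c3 = (268.128876, 78.887532) px
Planar DLT: solve 8×8 A·h = b for H (H[2,2]=1):
  H  [+390.75734 -135.41698 +317.76786]
  H  [-116.77792 +422.05921 +121.68622]
  H  [-0.35006 -0.20891 +1.00000]
B = K⁻¹H; ‖b₁‖=0.669414, ‖b₂‖=0.669414; λ = 2/(‖b₁‖+‖b₂‖) = 1.493843, sign → tz>0 ⇒ λ=+1.493843
r₁ = λ·B[:,0] = (+0.85010,-0.06225,-0.52293); r₂ = λ·B[:,1] = (-0.12300,+0.94206,-0.31208)
r₃ = r₁×r₂ = (+0.51206,+0.32962,+0.79319); SVD([r₁ r₂ r₃]) → R = UVᵀ:
  R  [+0.85010 -0.12300 +0.51206]
  R  [-0.06225 +0.94206 +0.32962]
  R  [-0.52293 -0.31208 +0.79319]
t = (+0.02371, -0.24416, +1.49384) m
tr R = 2.585349; θ = arccos((tr R − 1)/2) = 0.655613 rad = 37.564°
axis k = ((R−Rᵀ)₃₂, (R−Rᵀ)₁₃, (R−Rᵀ)₂₁) / (2 sinθ) = (-0.526295, +0.848841, +0.049824)
rvec = θ·k = (-0.345046, +0.556511, +0.032666)

rvec=(-0.3450, 0.5565, 0.0327) tvec=(0.0237, -0.2442, 1.4938)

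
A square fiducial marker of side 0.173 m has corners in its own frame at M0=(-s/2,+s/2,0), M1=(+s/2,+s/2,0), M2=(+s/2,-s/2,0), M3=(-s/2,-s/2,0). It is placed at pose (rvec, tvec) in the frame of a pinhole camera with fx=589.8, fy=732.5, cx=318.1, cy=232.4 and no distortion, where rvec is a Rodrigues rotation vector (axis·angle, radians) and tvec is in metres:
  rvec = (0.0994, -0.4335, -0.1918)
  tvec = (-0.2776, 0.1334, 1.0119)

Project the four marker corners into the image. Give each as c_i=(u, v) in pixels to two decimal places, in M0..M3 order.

c0=(114.96, 407.07) c1=(214.22, 370.85) c2=(195.76, 254.40) c3=(92.73, 283.00)

Intrinsics K: fx=589.8, fy=732.5, cx=318.1, cy=232.4
Marker side s = 0.173 m; corners in marker frame (Z=0):
  M0 = (-0.0865, +0.0865, 0)
  M1 = (+0.0865, +0.0865, 0)
  M2 = (+0.0865, -0.0865, 0)
  M3 = (-0.0865, -0.0865, 0)
rvec = (0.0994, -0.4335, -0.1918), |rvec| = θ = 0.48434 rad = 27.751°
Rodrigues: sinθ=0.46563, 1−cosθ=0.11502; R = I + sinθ·[k]× + (1−cosθ)·[k]×²:
    [+0.88982 +0.16326 -0.42610]
    [-0.20552 +0.97712 -0.05479]
    [+0.40740 +0.13633 +0.90302]
t = (-0.2776, 0.1334, 1.0119) m
M0: Pc = R·M0+t = (-0.34045, +0.23570, +0.98845); u = 589.8·(-0.34045)/0.98845 + 318.1 = 114.9580, v = 732.5·(+0.23570)/0.98845 + 232.4 = 407.0657
M1: Pc = R·M1+t = (-0.18651, +0.20014, +1.05893); u = 589.8·(-0.18651)/1.05893 + 318.1 = 214.2195, v = 732.5·(+0.20014)/1.05893 + 232.4 = 370.8463
M2: Pc = R·M2+t = (-0.21475, +0.03110, +1.03535); u = 589.8·(-0.21475)/1.03535 + 318.1 = 195.7635, v = 732.5·(+0.03110)/1.03535 + 232.4 = 254.4045
M3: Pc = R·M3+t = (-0.36869, +0.06666, +0.96487); u = 589.8·(-0.36869)/0.96487 + 318.1 = 92.7276, v = 732.5·(+0.06666)/0.96487 + 232.4 = 283.0036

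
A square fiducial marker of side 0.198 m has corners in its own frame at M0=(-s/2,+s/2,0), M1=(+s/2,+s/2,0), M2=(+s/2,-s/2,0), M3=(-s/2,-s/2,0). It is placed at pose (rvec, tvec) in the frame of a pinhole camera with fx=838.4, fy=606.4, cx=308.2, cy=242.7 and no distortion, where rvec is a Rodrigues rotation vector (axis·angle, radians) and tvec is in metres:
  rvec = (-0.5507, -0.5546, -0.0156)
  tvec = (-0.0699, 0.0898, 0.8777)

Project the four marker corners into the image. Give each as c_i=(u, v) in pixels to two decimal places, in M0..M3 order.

c0=(158.98, 368.44) c1=(337.18, 372.07) c2=(307.23, 253.91) c3=(145.43, 237.24)

Intrinsics K: fx=838.4, fy=606.4, cx=308.2, cy=242.7
Marker side s = 0.198 m; corners in marker frame (Z=0):
  M0 = (-0.0990, +0.0990, 0)
  M1 = (+0.0990, +0.0990, 0)
  M2 = (+0.0990, -0.0990, 0)
  M3 = (-0.0990, -0.0990, 0)
rvec = (-0.5507, -0.5546, -0.0156), |rvec| = θ = 0.78173 rad = 44.790°
Rodrigues: sinθ=0.70451, 1−cosθ=0.29030; R = I + sinθ·[k]× + (1−cosθ)·[k]×²:
    [+0.85377 +0.15915 -0.49573]
    [+0.13103 +0.85582 +0.50041]
    [+0.50390 -0.49219 +0.70981]
t = (-0.0699, 0.0898, 0.8777) m
M0: Pc = R·M0+t = (-0.13867, +0.16155, +0.77909); u = 838.4·(-0.13867)/0.77909 + 308.2 = 158.9758, v = 606.4·(+0.16155)/0.77909 + 242.7 = 368.4448
M1: Pc = R·M1+t = (+0.03038, +0.18750, +0.87886); u = 838.4·(+0.03038)/0.87886 + 308.2 = 337.1802, v = 606.4·(+0.18750)/0.87886 + 242.7 = 372.0707
M2: Pc = R·M2+t = (-0.00113, +0.01805, +0.97631); u = 838.4·(-0.00113)/0.97631 + 308.2 = 307.2273, v = 606.4·(+0.01805)/0.97631 + 242.7 = 253.9088
M3: Pc = R·M3+t = (-0.17018, -0.00790, +0.87654); u = 838.4·(-0.17018)/0.87654 + 308.2 = 145.4263, v = 606.4·(-0.00790)/0.87654 + 242.7 = 237.2363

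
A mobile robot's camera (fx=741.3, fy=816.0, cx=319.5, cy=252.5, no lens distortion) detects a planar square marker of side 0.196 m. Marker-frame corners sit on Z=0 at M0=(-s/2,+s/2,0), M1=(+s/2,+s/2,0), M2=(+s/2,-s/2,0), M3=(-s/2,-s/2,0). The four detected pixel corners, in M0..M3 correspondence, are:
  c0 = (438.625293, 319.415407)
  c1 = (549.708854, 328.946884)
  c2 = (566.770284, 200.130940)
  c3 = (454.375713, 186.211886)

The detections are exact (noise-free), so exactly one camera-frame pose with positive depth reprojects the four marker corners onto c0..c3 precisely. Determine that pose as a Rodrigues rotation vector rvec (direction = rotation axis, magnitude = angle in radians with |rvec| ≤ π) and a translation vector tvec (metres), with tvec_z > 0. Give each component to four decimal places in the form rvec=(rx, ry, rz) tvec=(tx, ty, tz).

Intrinsics K: fx=741.3, fy=816.0, cx=319.5, cy=252.5
Marker side s = 0.196 m; corners in marker frame (Z=0):
  M0 = (-0.0980, +0.0980, 0)
  M1 = (+0.0980, +0.0980, 0)
  M2 = (+0.0980, -0.0980, 0)
  M3 = (-0.0980, -0.0980, 0)
Detected image corners:
  c0 = (438.625293, 319.415407) px
  c1 = (549.708854, 328.946884) px
  c2 = (566.770284, 200.130940) px
  c3 = (454.375713, 186.211886) px
Planar DLT: solve 8×8 A·h = b for H (H[2,2]=1):
  H  [+652.13972 -41.63501 +503.19709]
  H  [+101.98959 +689.92704 +259.30839]
  H  [+0.16337 +0.08385 +1.00000]
B = K⁻¹H; ‖b₁‖=0.828986, ‖b₂‖=0.828986; λ = 2/(‖b₁‖+‖b₂‖) = 1.206293, sign → tz>0 ⇒ λ=+1.206293
r₁ = λ·B[:,0] = (+0.97627,+0.08979,+0.19707); r₂ = λ·B[:,1] = (-0.11134,+0.98862,+0.10114)
r₃ = r₁×r₂ = (-0.18574,-0.12069,+0.97516); SVD([r₁ r₂ r₃]) → R = UVᵀ:
  R  [+0.97627 -0.11134 -0.18574]
  R  [+0.08979 +0.98862 -0.12069]
  R  [+0.19707 +0.10114 +0.97516]
t = (+0.29892, +0.01006, +1.20629) m
tr R = 2.940050; θ = arccos((tr R − 1)/2) = 0.245463 rad = 14.064°
axis k = ((R−Rᵀ)₃₂, (R−Rᵀ)₁₃, (R−Rᵀ)₂₁) / (2 sinθ) = (+0.456430, -0.787654, +0.413850)
rvec = θ·k = (+0.112037, -0.193340, +0.101585)

rvec=(0.1120, -0.1933, 0.1016) tvec=(0.2989, 0.0101, 1.2063)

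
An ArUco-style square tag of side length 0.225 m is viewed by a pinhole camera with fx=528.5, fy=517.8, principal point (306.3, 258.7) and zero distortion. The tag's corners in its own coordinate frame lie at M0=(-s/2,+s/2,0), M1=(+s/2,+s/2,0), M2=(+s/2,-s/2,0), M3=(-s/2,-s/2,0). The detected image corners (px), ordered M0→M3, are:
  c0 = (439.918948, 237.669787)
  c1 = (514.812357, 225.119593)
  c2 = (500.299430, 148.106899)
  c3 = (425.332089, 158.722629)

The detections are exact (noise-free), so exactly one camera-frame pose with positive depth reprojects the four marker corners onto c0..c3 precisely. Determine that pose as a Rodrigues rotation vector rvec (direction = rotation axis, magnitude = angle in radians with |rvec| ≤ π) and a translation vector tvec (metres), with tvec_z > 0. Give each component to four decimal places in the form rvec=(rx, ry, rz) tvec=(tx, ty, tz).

rvec=(-0.0379, -0.1563, -0.1706) tvec=(0.4558, -0.1882, 1.4669)

Intrinsics K: fx=528.5, fy=517.8, cx=306.3, cy=258.7
Marker side s = 0.225 m; corners in marker frame (Z=0):
  M0 = (-0.1125, +0.1125, 0)
  M1 = (+0.1125, +0.1125, 0)
  M2 = (+0.1125, -0.1125, 0)
  M3 = (-0.1125, -0.1125, 0)
Detected image corners:
  c0 = (439.918948, 237.669787) px
  c1 = (514.812357, 225.119593) px
  c2 = (500.299430, 148.106899) px
  c3 = (425.332089, 158.722629) px
Planar DLT: solve 8×8 A·h = b for H (H[2,2]=1):
  H  [+383.69831 +56.88581 +470.53151]
  H  [-30.73128 +343.34168 +192.26191]
  H  [+0.10780 -0.01655 +1.00000]
B = K⁻¹H; ‖b₁‖=0.681703, ‖b₂‖=0.681703; λ = 2/(‖b₁‖+‖b₂‖) = 1.466914, sign → tz>0 ⇒ λ=+1.466914
r₁ = λ·B[:,0] = (+0.97335,-0.16606,+0.15813); r₂ = λ·B[:,1] = (+0.17196,+0.98480,-0.02427)
r₃ = r₁×r₂ = (-0.15169,+0.05082,+0.98712); SVD([r₁ r₂ r₃]) → R = UVᵀ:
  R  [+0.97335 +0.17196 -0.15169]
  R  [-0.16606 +0.98480 +0.05082]
  R  [+0.15813 -0.02427 +0.98712]
t = (+0.45584, -0.18822, +1.46691) m
tr R = 2.945279; θ = arccos((tr R − 1)/2) = 0.234462 rad = 13.434°
axis k = ((R−Rᵀ)₃₂, (R−Rᵀ)₁₃, (R−Rᵀ)₂₁) / (2 sinθ) = (-0.161609, -0.666803, -0.727500)
rvec = θ·k = (-0.037891, -0.156340, -0.170571)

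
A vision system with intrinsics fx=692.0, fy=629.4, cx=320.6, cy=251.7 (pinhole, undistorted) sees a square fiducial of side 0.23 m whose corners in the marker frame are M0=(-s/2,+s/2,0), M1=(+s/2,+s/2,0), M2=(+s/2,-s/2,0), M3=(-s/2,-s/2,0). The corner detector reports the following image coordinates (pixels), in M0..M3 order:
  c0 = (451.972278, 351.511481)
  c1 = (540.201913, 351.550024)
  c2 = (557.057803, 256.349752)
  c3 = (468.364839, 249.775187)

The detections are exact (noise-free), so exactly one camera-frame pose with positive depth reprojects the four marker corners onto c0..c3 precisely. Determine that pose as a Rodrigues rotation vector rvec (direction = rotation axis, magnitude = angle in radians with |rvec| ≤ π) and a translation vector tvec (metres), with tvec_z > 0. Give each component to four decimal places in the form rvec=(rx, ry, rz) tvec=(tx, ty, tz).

Intrinsics K: fx=692.0, fy=629.4, cx=320.6, cy=251.7
Marker side s = 0.23 m; corners in marker frame (Z=0):
  M0 = (-0.1150, +0.1150, 0)
  M1 = (+0.1150, +0.1150, 0)
  M2 = (+0.1150, -0.1150, 0)
  M3 = (-0.1150, -0.1150, 0)
Detected image corners:
  c0 = (451.972278, 351.511481) px
  c1 = (540.201913, 351.550024) px
  c2 = (557.057803, 256.349752) px
  c3 = (468.364839, 249.775187) px
Planar DLT: solve 8×8 A·h = b for H (H[2,2]=1):
  H  [+528.87660 -33.71363 +505.78094]
  H  [+100.71587 +450.78860 +302.78427]
  H  [+0.28603 +0.07652 +1.00000]
B = K⁻¹H; ‖b₁‖=0.694991, ‖b₂‖=0.694991; λ = 2/(‖b₁‖+‖b₂‖) = 1.438868, sign → tz>0 ⇒ λ=+1.438868
r₁ = λ·B[:,0] = (+0.90902,+0.06566,+0.41155); r₂ = λ·B[:,1] = (-0.12111,+0.98651,+0.11011)
r₃ = r₁×r₂ = (-0.39877,-0.14993,+0.90471); SVD([r₁ r₂ r₃]) → R = UVᵀ:
  R  [+0.90902 -0.12111 -0.39877]
  R  [+0.06566 +0.98651 -0.14993]
  R  [+0.41155 +0.11011 +0.90471]
t = (+0.38504, +0.11678, +1.43887) m
tr R = 2.800240; θ = arccos((tr R − 1)/2) = 0.450751 rad = 25.826°
axis k = ((R−Rᵀ)₃₂, (R−Rᵀ)₁₃, (R−Rᵀ)₂₁) / (2 sinθ) = (+0.298459, -0.930036, +0.214370)
rvec = θ·k = (+0.134531, -0.419215, +0.096627)

rvec=(0.1345, -0.4192, 0.0966) tvec=(0.3850, 0.1168, 1.4389)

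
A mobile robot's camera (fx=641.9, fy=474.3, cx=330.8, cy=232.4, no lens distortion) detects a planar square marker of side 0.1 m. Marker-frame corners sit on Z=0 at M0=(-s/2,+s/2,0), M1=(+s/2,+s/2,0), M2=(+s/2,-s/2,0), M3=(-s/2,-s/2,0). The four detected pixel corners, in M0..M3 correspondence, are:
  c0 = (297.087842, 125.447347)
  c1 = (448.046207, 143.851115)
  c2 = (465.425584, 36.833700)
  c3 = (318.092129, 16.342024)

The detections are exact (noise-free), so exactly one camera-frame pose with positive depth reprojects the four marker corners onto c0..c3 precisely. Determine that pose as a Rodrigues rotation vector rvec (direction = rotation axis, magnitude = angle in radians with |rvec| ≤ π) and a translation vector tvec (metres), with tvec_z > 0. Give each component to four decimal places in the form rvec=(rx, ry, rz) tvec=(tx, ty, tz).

rvec=(-0.0831, -0.1038, 0.1380) tvec=(0.0343, -0.1350, 0.4207)

Intrinsics K: fx=641.9, fy=474.3, cx=330.8, cy=232.4
Marker side s = 0.1 m; corners in marker frame (Z=0):
  M0 = (-0.0500, +0.0500, 0)
  M1 = (+0.0500, +0.0500, 0)
  M2 = (+0.0500, -0.0500, 0)
  M3 = (-0.0500, -0.0500, 0)
Detected image corners:
  c0 = (297.087842, 125.447347) px
  c1 = (448.046207, 143.851115) px
  c2 = (465.425584, 36.833700) px
  c3 = (318.092129, 16.342024) px
Planar DLT: solve 8×8 A·h = b for H (H[2,2]=1):
  H  [+1579.77186 -273.20227 +383.12878]
  H  [+213.25916 +1063.30141 +80.15506]
  H  [+0.23159 -0.21324 +1.00000]
B = K⁻¹H; ‖b₁‖=2.377050, ‖b₂‖=2.377050; λ = 2/(‖b₁‖+‖b₂‖) = 0.420690, sign → tz>0 ⇒ λ=+0.420690
r₁ = λ·B[:,0] = (+0.98514,+0.14142,+0.09743); r₂ = λ·B[:,1] = (-0.13282,+0.98707,-0.08971)
r₃ = r₁×r₂ = (-0.10886,+0.07544,+0.99119); SVD([r₁ r₂ r₃]) → R = UVᵀ:
  R  [+0.98514 -0.13282 -0.10886]
  R  [+0.14142 +0.98707 +0.07544]
  R  [+0.09743 -0.08971 +0.99119]
t = (+0.03430, -0.13504, +0.42069) m
tr R = 2.963407; θ = arccos((tr R − 1)/2) = 0.191585 rad = 10.977°
axis k = ((R−Rᵀ)₃₂, (R−Rᵀ)₁₃, (R−Rᵀ)₂₁) / (2 sinθ) = (-0.433646, -0.541669, +0.720101)
rvec = θ·k = (-0.083080, -0.103776, +0.137961)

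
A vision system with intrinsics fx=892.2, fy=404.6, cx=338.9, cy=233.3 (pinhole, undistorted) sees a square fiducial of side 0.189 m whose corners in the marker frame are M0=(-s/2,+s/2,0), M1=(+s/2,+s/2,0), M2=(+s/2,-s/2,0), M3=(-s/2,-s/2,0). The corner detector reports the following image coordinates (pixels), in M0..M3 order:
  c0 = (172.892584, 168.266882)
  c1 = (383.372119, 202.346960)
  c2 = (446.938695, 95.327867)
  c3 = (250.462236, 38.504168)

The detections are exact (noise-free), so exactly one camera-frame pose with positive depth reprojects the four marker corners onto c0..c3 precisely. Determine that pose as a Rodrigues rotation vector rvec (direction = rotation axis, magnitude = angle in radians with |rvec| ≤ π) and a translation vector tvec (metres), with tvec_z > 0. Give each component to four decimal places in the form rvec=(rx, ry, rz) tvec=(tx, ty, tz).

Intrinsics K: fx=892.2, fy=404.6, cx=338.9, cy=233.3
Marker side s = 0.189 m; corners in marker frame (Z=0):
  M0 = (-0.0945, +0.0945, 0)
  M1 = (+0.0945, +0.0945, 0)
  M2 = (+0.0945, -0.0945, 0)
  M3 = (-0.0945, -0.0945, 0)
Detected image corners:
  c0 = (172.892584, 168.266882) px
  c1 = (383.372119, 202.346960) px
  c2 = (446.938695, 95.327867) px
  c3 = (250.462236, 38.504168) px
Planar DLT: solve 8×8 A·h = b for H (H[2,2]=1):
  H  [+1396.36747 -373.01552 +323.26074]
  H  [+369.22459 +619.31301 +128.24550]
  H  [+1.02037 -0.01025 +1.00000]
B = K⁻¹H; ‖b₁‖=1.591466, ‖b₂‖=1.591466; λ = 2/(‖b₁‖+‖b₂‖) = 0.628352, sign → tz>0 ⇒ λ=+0.628352
r₁ = λ·B[:,0] = (+0.73988,+0.20371,+0.64115); r₂ = λ·B[:,1] = (-0.26026,+0.96552,-0.00644)
r₃ = r₁×r₂ = (-0.62035,-0.16210,+0.76739); SVD([r₁ r₂ r₃]) → R = UVᵀ:
  R  [+0.73988 -0.26026 -0.62035]
  R  [+0.20371 +0.96552 -0.16210]
  R  [+0.64115 -0.00644 +0.76739]
t = (-0.01101, -0.16315, +0.62835) m
tr R = 2.472789; θ = arccos((tr R − 1)/2) = 0.743071 rad = 42.575°
axis k = ((R−Rᵀ)₃₂, (R−Rᵀ)₁₃, (R−Rᵀ)₂₁) / (2 sinθ) = (+0.115042, -0.932303, +0.342895)
rvec = θ·k = (+0.085484, -0.692767, +0.254795)

rvec=(0.0855, -0.6928, 0.2548) tvec=(-0.0110, -0.1632, 0.6284)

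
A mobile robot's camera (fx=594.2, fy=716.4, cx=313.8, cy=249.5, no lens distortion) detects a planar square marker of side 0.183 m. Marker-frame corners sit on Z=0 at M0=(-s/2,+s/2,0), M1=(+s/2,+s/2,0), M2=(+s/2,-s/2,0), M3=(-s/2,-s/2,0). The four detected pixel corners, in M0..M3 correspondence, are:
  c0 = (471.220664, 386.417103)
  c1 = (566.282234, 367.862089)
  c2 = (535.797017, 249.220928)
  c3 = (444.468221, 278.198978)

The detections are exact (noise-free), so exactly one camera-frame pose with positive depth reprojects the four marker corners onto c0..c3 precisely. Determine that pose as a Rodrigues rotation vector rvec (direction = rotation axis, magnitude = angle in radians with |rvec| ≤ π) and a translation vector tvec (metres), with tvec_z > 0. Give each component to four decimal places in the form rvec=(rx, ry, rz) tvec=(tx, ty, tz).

rvec=(0.0195, 0.6212, -0.2881) tvec=(0.3549, 0.1112, 1.1197)

Intrinsics K: fx=594.2, fy=716.4, cx=313.8, cy=249.5
Marker side s = 0.183 m; corners in marker frame (Z=0):
  M0 = (-0.0915, +0.0915, 0)
  M1 = (+0.0915, +0.0915, 0)
  M2 = (+0.0915, -0.0915, 0)
  M3 = (-0.0915, -0.0915, 0)
Detected image corners:
  c0 = (471.220664, 386.417103) px
  c1 = (566.282234, 367.862089) px
  c2 = (535.797017, 249.220928) px
  c3 = (444.468221, 278.198978) px
Planar DLT: solve 8×8 A·h = b for H (H[2,2]=1):
  H  [+249.48847 +125.25463 +502.16727]
  H  [-295.00469 +599.02219 +320.66926]
  H  [-0.51486 -0.06076 +1.00000]
B = K⁻¹H; ‖b₁‖=0.893129, ‖b₂‖=0.893129; λ = 2/(‖b₁‖+‖b₂‖) = 1.119659, sign → tz>0 ⇒ λ=+1.119659
r₁ = λ·B[:,0] = (+0.77455,-0.26029,-0.57647); r₂ = λ·B[:,1] = (+0.27195,+0.95990,-0.06804)
r₃ = r₁×r₂ = (+0.57106,-0.10407,+0.81428); SVD([r₁ r₂ r₃]) → R = UVᵀ:
  R  [+0.77455 +0.27195 +0.57106]
  R  [-0.26029 +0.95990 -0.10407]
  R  [-0.57647 -0.06804 +0.81428]
t = (+0.35494, +0.11123, +1.11966) m
tr R = 2.548736; θ = arccos((tr R − 1)/2) = 0.685081 rad = 39.252°
axis k = ((R−Rᵀ)₃₂, (R−Rᵀ)₁₃, (R−Rᵀ)₂₁) / (2 sinθ) = (+0.028478, +0.906804, -0.420589)
rvec = θ·k = (+0.019510, +0.621234, -0.288138)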